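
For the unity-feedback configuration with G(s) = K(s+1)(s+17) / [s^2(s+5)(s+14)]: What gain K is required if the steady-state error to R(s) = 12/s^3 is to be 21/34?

80

Two free integrators in G(s): this is a type 2 system.
K_a = lim_{s→0} s^2·G(s) = K·1·17 / (5·14) = (17/70)·K.
e_ss = 12/K_a = 21/34 ⇒ K_a = 136/7 ⇒ K = (136/7)/(17/70) = 80.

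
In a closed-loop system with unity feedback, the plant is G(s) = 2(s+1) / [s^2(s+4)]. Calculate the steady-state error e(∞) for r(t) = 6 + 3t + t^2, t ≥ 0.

G(s) has two factors of s in the denominator, so the system is type 2. By superposition:
  • 6: tracked with zero error.
  • 3t: tracked with zero error.
  • t^2: e_ss = 2/K_a with K_a=0.5 → 4.
Total e_ss = 4.

4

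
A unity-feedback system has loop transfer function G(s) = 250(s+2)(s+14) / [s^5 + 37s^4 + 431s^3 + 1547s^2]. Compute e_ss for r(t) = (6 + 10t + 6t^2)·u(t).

The denominator has no term below 1547s^2 — 2 poles at s=0, type 2. Treating each term separately:
  • 6: tracked with zero error.
  • 10t: tracked with zero error.
  • 6t^2: e_ss = 12/K_a with K_a=1000/221 → 2.652.
Total e_ss = 2.652.

2.652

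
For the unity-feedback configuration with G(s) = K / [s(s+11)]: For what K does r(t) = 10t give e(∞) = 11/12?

120

One free integrator in G(s): this is a type 1 system.
K_v = lim_{s→0} s·G(s) = K / (11) = (1/11)·K.
e_ss = 10/K_v = 11/12 ⇒ K_v = 120/11 ⇒ K = (120/11)/(1/11) = 120.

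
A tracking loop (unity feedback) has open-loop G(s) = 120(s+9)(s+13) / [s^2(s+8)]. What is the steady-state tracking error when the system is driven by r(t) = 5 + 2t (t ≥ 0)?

0

Two free integrators in G(s): this is a type 2 system. Treating each term separately:
  • 5: tracked with zero error.
  • 2t: tracked with zero error.
Total e_ss = 0.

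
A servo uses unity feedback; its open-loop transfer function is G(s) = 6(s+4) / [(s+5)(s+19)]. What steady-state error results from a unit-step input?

95/119

No free integrators in G(s): this is a type 0 system.
K_p = lim_{s→0} G(s) = 6·4 / (5·19) = 24/95.
e_ss = 1/(1 + K_p) = 1/(119/95) = 95/119.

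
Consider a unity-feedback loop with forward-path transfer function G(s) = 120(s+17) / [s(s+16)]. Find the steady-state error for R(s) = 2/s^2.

One free integrator in G(s): this is a type 1 system.
K_v = lim_{s→0} s·G(s) = 120·17 / (16) = 127.5.
e_ss = 2/K_v = 2/127.5 = 4/255.

4/255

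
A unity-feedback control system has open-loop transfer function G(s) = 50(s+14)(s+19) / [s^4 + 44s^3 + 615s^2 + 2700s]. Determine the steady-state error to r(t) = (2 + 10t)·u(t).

270/133

Lowest-order denominator term is 2700s, so the open loop has 1 pole at the origin → type 1 system. By superposition:
  • 2: tracked with zero error.
  • 10t: e_ss = 10/K_v with K_v=133/27 → 270/133.
Total e_ss = 270/133.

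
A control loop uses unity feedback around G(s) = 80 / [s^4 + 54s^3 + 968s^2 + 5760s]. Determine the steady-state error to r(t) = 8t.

576

Lowest-order denominator term is 5760s, so the open loop has 1 pole at the origin → type 1 system.
K_v = lim_{s→0} s·G(s) = 80 / 5760 = 1/72.
e_ss = 8/K_v = 8/(1/72) = 576.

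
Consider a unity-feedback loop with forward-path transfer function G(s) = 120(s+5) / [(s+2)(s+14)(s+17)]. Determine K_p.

System type = 0 (no poles at s=0).
K_p = lim_{s→0} G(s) = 120·5 / (2·14·17) = 150/119.

150/119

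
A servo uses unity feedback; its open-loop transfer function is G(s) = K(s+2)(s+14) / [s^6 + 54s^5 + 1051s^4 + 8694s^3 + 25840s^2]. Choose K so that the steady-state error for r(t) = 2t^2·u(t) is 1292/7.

20

The denominator has no term below 25840s^2 — 2 poles at s=0, type 2.
K_a = lim_{s→0} s^2·G(s) = K·2·14 / 25840 = (7/6460)·K.
e_ss = 4/K_a = 1292/7 ⇒ K_a = 7/323 ⇒ K = (7/323)/(7/6460) = 20.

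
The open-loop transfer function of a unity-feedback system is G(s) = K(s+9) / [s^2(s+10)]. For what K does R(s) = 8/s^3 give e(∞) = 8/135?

150

Two free integrators in G(s): this is a type 2 system.
K_a = lim_{s→0} s^2·G(s) = K·9 / (10) = 0.9·K.
e_ss = 8/K_a = 8/135 ⇒ K_a = 135 ⇒ K = 135/0.9 = 150.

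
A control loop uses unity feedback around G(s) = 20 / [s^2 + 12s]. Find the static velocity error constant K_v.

5/3

Lowest-order denominator term is 12s, so the open loop has 1 pole at the origin → type 1 system.
K_v = lim_{s→0} s·G(s) = 20 / 12 = 5/3.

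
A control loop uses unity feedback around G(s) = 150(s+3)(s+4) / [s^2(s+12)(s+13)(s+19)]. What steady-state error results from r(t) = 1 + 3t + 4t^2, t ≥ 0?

System type = 2 (two poles at s=0). Treating each term separately:
  • 1: tracked with zero error.
  • 3t: tracked with zero error.
  • 4t^2: e_ss = 8/K_a with K_a=150/247 → 988/75.
Total e_ss = 988/75.

988/75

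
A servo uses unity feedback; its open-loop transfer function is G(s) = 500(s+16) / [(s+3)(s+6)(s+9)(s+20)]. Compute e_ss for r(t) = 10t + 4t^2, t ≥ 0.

G(s) has no factors of s in the denominator, so the system is type 0. Treating each term separately:
  • 10t: a type-0 system cannot track it, e_ss → ∞.
  • 4t^2: a type-0 system cannot track it, e_ss → ∞.
The unbounded component dominates.

infinity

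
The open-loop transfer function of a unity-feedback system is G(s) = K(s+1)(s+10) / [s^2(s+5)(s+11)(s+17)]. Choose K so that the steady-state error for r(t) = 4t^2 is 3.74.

Two free integrators in G(s): this is a type 2 system.
K_a = lim_{s→0} s^2·G(s) = K·1·10 / (5·11·17) = (2/187)·K.
e_ss = 8/K_a = 3.74 ⇒ K_a = 400/187 ⇒ K = (400/187)/(2/187) = 200.

200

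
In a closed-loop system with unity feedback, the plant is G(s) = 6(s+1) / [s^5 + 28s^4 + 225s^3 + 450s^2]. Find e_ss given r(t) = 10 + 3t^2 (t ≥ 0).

Lowest-order denominator term is 450s^2, so the open loop has 2 poles at the origin → type 2 system. Treating each term separately:
  • 10: tracked with zero error.
  • 3t^2: e_ss = 6/K_a with K_a=1/75 → 450.
Total e_ss = 450.

450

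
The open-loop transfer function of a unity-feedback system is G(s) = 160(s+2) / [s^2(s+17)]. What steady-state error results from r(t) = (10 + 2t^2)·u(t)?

Two free integrators in G(s): this is a type 2 system. By superposition:
  • 10: tracked with zero error.
  • 2t^2: e_ss = 4/K_a with K_a=320/17 → 0.2125.
Total e_ss = 0.2125.

0.2125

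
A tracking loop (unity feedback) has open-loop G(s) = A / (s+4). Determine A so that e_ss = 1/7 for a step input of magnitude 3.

The open loop has no poles at the origin → type 0 system.
K_p = lim_{s→0} G(s) = A / (4) = 0.25·A.
e_ss = 3/(1 + K_p) = 1/7 ⇒ 1 + 0.25·A = 21 ⇒ A = 80.

80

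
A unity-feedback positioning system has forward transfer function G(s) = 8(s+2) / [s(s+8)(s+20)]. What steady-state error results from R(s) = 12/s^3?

infinity

System type = 1 (one pole at s=0).
K_a = lim_{s→0} s^2·G(s) = 0; the steady-state error to this parabolic input grows without bound.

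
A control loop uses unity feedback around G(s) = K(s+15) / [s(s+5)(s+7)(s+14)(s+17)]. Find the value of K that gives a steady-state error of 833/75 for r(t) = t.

G(s) has one factor of s in the denominator, so the system is type 1.
K_v = lim_{s→0} s·G(s) = K·15 / (5·7·14·17) = (3/1666)·K.
e_ss = 1/K_v = 833/75 ⇒ K_v = 75/833 ⇒ K = (75/833)/(3/1666) = 50.

50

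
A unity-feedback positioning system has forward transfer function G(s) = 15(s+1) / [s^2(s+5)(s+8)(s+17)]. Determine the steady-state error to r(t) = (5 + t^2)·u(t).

The open loop has two poles at the origin → type 2 system. Treating each term separately:
  • 5: tracked with zero error.
  • t^2: e_ss = 2/K_a with K_a=3/136 → 272/3.
Total e_ss = 272/3.

272/3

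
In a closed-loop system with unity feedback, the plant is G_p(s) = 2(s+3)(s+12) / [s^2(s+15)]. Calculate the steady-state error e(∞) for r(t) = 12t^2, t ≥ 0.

System type = 2 (two poles at s=0).
K_a = lim_{s→0} s^2·G_p(s) = 2·3·12 / (15) = 4.8.
r(t) = 12t^2 gives R(s) = 24/s^3.
e_ss = 24/K_a = 24/4.8 = 5.

5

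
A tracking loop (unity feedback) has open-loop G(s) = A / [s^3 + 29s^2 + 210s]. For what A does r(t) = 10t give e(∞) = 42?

50

Lowest-order denominator term is 210s, so the open loop has 1 pole at the origin → type 1 system.
K_v = lim_{s→0} s·G(s) = A / 210 = (1/210)·A.
e_ss = 10/K_v = 42 ⇒ K_v = 5/21 ⇒ A = (5/21)/(1/210) = 50.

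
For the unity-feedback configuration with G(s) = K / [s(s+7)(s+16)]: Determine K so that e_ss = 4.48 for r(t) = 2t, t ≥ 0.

The open loop has one pole at the origin → type 1 system.
K_v = lim_{s→0} s·G(s) = K / (7·16) = (1/112)·K.
e_ss = 2/K_v = 4.48 ⇒ K_v = 25/56 ⇒ K = (25/56)/(1/112) = 50.

50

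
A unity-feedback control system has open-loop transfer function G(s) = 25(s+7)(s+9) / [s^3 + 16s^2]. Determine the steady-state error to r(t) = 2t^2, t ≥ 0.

The denominator has no term below 16s^2 — 2 poles at s=0, type 2.
K_a = lim_{s→0} s^2·G(s) = 25·7·9 / 16 = 98.4375.
r(t) = 2t^2 gives R(s) = 4/s^3.
e_ss = 4/K_a = 4/98.4375 = 64/1575.

64/1575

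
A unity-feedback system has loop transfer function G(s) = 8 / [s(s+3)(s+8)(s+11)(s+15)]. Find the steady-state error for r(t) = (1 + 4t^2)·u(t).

infinity

The open loop has one pole at the origin → type 1 system. Taking each input component in turn:
  • 1: tracked with zero error.
  • 4t^2: a type-1 system cannot track it, e_ss → ∞.
The unbounded component dominates.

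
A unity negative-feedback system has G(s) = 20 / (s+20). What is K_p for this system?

No free integrators in G(s): this is a type 0 system.
K_p = lim_{s→0} G(s) = 20 / (20) = 1.

1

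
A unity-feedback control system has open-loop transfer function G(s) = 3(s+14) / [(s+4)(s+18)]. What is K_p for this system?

7/12

System type = 0 (no poles at s=0).
K_p = lim_{s→0} G(s) = 3·14 / (4·18) = 7/12.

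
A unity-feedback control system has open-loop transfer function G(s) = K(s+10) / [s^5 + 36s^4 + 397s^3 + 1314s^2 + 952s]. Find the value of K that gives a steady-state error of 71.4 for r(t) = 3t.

The denominator has no term below 952s — 1 pole at s=0, type 1.
K_v = lim_{s→0} s·G(s) = K·10 / 952 = (5/476)·K.
e_ss = 3/K_v = 71.4 ⇒ K_v = 5/119 ⇒ K = (5/119)/(5/476) = 4.

4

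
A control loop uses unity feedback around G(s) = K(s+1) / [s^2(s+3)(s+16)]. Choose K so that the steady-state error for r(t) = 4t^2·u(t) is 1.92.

200

System type = 2 (two poles at s=0).
K_a = lim_{s→0} s^2·G(s) = K·1 / (3·16) = (1/48)·K.
e_ss = 8/K_a = 1.92 ⇒ K_a = 25/6 ⇒ K = (25/6)/(1/48) = 200.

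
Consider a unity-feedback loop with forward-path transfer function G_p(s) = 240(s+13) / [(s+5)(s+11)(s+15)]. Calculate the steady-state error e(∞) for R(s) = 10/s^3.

infinity

No free integrators in G_p(s): this is a type 0 system.
For a type-0 system K_a = 0, so e_ss to a parabolic input is unbounded.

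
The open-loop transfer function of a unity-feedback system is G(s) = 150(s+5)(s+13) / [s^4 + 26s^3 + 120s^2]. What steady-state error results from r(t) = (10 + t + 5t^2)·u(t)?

Lowest-order denominator term is 120s^2, so the open loop has 2 poles at the origin → type 2 system. Treating each term separately:
  • 10: tracked with zero error.
  • t: tracked with zero error.
  • 5t^2: e_ss = 10/K_a with K_a=81.25 → 8/65.
Total e_ss = 8/65.

8/65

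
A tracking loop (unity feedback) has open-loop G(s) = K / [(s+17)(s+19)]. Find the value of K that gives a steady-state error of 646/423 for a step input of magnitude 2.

G(s) has no factors of s in the denominator, so the system is type 0.
K_p = lim_{s→0} G(s) = K / (17·19) = (1/323)·K.
e_ss = 2/(1 + K_p) = 646/423 ⇒ 1 + (1/323)·K = 423/323 ⇒ K = 100.

100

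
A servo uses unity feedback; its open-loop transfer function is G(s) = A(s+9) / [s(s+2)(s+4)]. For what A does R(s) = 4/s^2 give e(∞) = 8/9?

4

The open loop has one pole at the origin → type 1 system.
K_v = lim_{s→0} s·G(s) = A·9 / (2·4) = 1.125·A.
e_ss = 4/K_v = 8/9 ⇒ K_v = 4.5 ⇒ A = 4.5/1.125 = 4.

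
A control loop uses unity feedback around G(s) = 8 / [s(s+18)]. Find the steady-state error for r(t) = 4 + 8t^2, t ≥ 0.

infinity

G(s) has one factor of s in the denominator, so the system is type 1. By superposition:
  • 4: tracked with zero error.
  • 8t^2: a type-1 system cannot track it, e_ss → ∞.
The unbounded component dominates.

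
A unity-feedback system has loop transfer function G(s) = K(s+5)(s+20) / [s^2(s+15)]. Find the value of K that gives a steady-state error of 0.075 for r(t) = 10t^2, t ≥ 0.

40

The open loop has two poles at the origin → type 2 system.
K_a = lim_{s→0} s^2·G(s) = K·5·20 / (15) = (20/3)·K.
e_ss = 20/K_a = 0.075 ⇒ K_a = 800/3 ⇒ K = (800/3)/(20/3) = 40.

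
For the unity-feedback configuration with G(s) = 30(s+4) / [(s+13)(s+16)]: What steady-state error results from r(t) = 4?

104/41

No free integrators in G(s): this is a type 0 system.
K_p = lim_{s→0} G(s) = 30·4 / (13·16) = 15/26.
e_ss = 4/(1 + K_p) = 4/(41/26) = 104/41.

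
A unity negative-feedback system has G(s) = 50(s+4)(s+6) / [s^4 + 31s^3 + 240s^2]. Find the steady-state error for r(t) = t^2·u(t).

The denominator has no term below 240s^2 — 2 poles at s=0, type 2.
K_a = lim_{s→0} s^2·G(s) = 50·4·6 / 240 = 5.
r(t) = t^2 gives R(s) = 2/s^3.
e_ss = 2/K_a = 2/5 = 0.4.

0.4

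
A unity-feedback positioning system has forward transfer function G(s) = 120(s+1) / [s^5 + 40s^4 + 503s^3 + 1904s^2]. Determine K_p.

K_p = lim_{s→0} G(s); with 2 poles at the origin the limit diverges, so K_p = ∞.

infinity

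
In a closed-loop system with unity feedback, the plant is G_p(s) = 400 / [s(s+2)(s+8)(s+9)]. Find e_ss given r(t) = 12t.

4.32

The open loop has one pole at the origin → type 1 system.
K_v = lim_{s→0} s·G_p(s) = 400 / (2·8·9) = 25/9.
e_ss = 12/K_v = 12/(25/9) = 4.32.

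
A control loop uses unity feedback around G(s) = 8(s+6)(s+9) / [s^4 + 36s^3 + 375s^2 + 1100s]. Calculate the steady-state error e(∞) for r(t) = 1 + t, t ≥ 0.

275/108

Lowest-order denominator term is 1100s, so the open loop has 1 pole at the origin → type 1 system. Treating each term separately:
  • 1: tracked with zero error.
  • t: e_ss = 1/K_v with K_v=108/275 → 275/108.
Total e_ss = 275/108.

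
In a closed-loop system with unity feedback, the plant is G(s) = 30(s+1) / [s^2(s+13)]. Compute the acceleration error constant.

The open loop has two poles at the origin → type 2 system.
K_a = lim_{s→0} s^2·G(s) = 30·1 / (13) = 30/13.

30/13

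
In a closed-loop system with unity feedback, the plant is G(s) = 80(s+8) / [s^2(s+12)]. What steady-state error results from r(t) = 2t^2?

Two free integrators in G(s): this is a type 2 system.
K_a = lim_{s→0} s^2·G(s) = 80·8 / (12) = 160/3.
r(t) = 2t^2 gives R(s) = 4/s^3.
e_ss = 4/K_a = 4/(160/3) = 0.075.

0.075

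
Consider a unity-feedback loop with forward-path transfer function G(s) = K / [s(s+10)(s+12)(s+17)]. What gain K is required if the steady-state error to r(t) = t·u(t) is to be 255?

8

The open loop has one pole at the origin → type 1 system.
K_v = lim_{s→0} s·G(s) = K / (10·12·17) = (1/2040)·K.
e_ss = 1/K_v = 255 ⇒ K_v = 1/255 ⇒ K = (1/255)/(1/2040) = 8.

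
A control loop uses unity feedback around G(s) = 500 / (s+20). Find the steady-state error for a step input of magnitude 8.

No free integrators in G(s): this is a type 0 system.
K_p = lim_{s→0} G(s) = 500 / (20) = 25.
e_ss = 8/(1 + K_p) = 8/26 = 4/13.

4/13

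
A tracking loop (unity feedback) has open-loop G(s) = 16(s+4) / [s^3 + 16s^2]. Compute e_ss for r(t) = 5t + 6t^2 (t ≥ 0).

3

Lowest-order denominator term is 16s^2, so the open loop has 2 poles at the origin → type 2 system. Taking each input component in turn:
  • 5t: tracked with zero error.
  • 6t^2: e_ss = 12/K_a with K_a=4 → 3.
Total e_ss = 3.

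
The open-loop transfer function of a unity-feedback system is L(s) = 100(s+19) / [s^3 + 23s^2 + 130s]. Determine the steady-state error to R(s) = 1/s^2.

Factoring s from the denominator leaves a polynomial with constant term 130, so the system is type 1.
K_v = lim_{s→0} s·L(s) = 100·19 / 130 = 190/13.
e_ss = 1/K_v = 1/(190/13) = 13/190.

13/190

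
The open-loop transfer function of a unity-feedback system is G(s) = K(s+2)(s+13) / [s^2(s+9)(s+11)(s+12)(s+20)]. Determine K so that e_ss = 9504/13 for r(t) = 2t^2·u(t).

5

System type = 2 (two poles at s=0).
K_a = lim_{s→0} s^2·G(s) = K·2·13 / (9·11·12·20) = (13/11880)·K.
e_ss = 4/K_a = 9504/13 ⇒ K_a = 13/2376 ⇒ K = (13/2376)/(13/11880) = 5.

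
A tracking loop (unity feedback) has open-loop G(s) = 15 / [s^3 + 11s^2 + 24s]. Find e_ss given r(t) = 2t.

The denominator has no term below 24s — 1 pole at s=0, type 1.
K_v = lim_{s→0} s·G(s) = 15 / 24 = 0.625.
e_ss = 2/K_v = 2/0.625 = 3.2.

3.2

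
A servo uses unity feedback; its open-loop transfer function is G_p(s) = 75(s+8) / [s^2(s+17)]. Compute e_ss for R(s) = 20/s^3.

17/30

System type = 2 (two poles at s=0).
K_a = lim_{s→0} s^2·G_p(s) = 75·8 / (17) = 600/17.
r(t) = 10t^2 gives R(s) = 20/s^3.
e_ss = 20/K_a = 20/(600/17) = 17/30.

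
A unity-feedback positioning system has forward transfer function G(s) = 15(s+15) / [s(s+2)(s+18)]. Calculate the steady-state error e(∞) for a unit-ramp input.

0.16

One free integrator in G(s): this is a type 1 system.
K_v = lim_{s→0} s·G(s) = 15·15 / (2·18) = 6.25.
e_ss = 1/K_v = 1/6.25 = 0.16.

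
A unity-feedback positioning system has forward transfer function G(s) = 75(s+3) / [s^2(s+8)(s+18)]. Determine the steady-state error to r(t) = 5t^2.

System type = 2 (two poles at s=0).
K_a = lim_{s→0} s^2·G(s) = 75·3 / (8·18) = 1.5625.
r(t) = 5t^2 gives R(s) = 10/s^3.
e_ss = 10/K_a = 10/1.5625 = 6.4.

6.4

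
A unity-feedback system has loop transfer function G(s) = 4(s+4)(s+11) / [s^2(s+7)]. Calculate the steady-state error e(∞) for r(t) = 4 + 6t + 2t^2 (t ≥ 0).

7/44

Two free integrators in G(s): this is a type 2 system. By superposition:
  • 4: tracked with zero error.
  • 6t: tracked with zero error.
  • 2t^2: e_ss = 4/K_a with K_a=176/7 → 7/44.
Total e_ss = 7/44.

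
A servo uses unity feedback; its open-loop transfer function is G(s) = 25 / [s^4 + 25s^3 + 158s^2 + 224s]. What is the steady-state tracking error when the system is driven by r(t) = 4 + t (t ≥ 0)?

Lowest-order denominator term is 224s, so the open loop has 1 pole at the origin → type 1 system. Treating each term separately:
  • 4: tracked with zero error.
  • t: e_ss = 1/K_v with K_v=25/224 → 8.96.
Total e_ss = 8.96.

8.96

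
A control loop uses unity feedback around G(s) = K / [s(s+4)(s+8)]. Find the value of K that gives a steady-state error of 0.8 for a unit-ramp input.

One free integrator in G(s): this is a type 1 system.
K_v = lim_{s→0} s·G(s) = K / (4·8) = (1/32)·K.
e_ss = 1/K_v = 0.8 ⇒ K_v = 1.25 ⇒ K = 1.25/(1/32) = 40.

40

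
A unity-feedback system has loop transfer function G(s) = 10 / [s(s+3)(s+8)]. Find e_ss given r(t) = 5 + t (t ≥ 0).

One free integrator in G(s): this is a type 1 system. Taking each input component in turn:
  • 5: tracked with zero error.
  • t: e_ss = 1/K_v with K_v=5/12 → 2.4.
Total e_ss = 2.4.

2.4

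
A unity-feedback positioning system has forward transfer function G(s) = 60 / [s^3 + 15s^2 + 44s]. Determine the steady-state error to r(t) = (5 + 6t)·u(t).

4.4

Factoring s from the denominator leaves a polynomial with constant term 44, so the system is type 1. Treating each term separately:
  • 5: tracked with zero error.
  • 6t: e_ss = 6/K_v with K_v=15/11 → 4.4.
Total e_ss = 4.4.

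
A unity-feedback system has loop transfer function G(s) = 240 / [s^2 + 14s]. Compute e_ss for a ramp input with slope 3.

0.175

Factoring s from the denominator leaves a polynomial with constant term 14, so the system is type 1.
K_v = lim_{s→0} s·G(s) = 240 / 14 = 120/7.
e_ss = 3/K_v = 3/(120/7) = 0.175.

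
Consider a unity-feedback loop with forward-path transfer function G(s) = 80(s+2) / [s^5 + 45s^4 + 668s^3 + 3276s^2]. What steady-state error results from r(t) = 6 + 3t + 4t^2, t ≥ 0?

Factoring s^2 from the denominator leaves a polynomial with constant term 3276, so the system is type 2. Taking each input component in turn:
  • 6: tracked with zero error.
  • 3t: tracked with zero error.
  • 4t^2: e_ss = 8/K_a with K_a=40/819 → 163.8.
Total e_ss = 163.8.

163.8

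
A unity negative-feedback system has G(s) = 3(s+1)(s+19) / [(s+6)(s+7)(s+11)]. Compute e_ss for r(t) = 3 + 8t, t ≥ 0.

No free integrators in G(s): this is a type 0 system. Taking each input component in turn:
  • 3: e_ss = 3/(1+K_p) with K_p=19/154 → 462/173.
  • 8t: a type-0 system cannot track it, e_ss → ∞.
The unbounded component dominates.

infinity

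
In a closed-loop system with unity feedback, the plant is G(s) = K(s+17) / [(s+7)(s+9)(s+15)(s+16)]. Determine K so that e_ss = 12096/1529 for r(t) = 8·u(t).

10

G(s) has no factors of s in the denominator, so the system is type 0.
K_p = lim_{s→0} G(s) = K·17 / (7·9·15·16) = (17/15120)·K.
e_ss = 8/(1 + K_p) = 12096/1529 ⇒ 1 + (17/15120)·K = 1529/1512 ⇒ K = 10.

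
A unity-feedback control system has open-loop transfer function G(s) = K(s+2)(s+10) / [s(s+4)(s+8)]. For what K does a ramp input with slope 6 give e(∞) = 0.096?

100

G(s) has one factor of s in the denominator, so the system is type 1.
K_v = lim_{s→0} s·G(s) = K·2·10 / (4·8) = 0.625·K.
e_ss = 6/K_v = 0.096 ⇒ K_v = 62.5 ⇒ K = 62.5/0.625 = 100.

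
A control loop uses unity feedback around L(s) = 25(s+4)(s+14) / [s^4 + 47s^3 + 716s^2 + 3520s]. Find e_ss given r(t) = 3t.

264/35

The denominator has no term below 3520s — 1 pole at s=0, type 1.
K_v = lim_{s→0} s·L(s) = 25·4·14 / 3520 = 35/88.
e_ss = 3/K_v = 3/(35/88) = 264/35.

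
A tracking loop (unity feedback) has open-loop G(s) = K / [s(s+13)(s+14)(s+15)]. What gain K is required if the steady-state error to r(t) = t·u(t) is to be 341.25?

8

G(s) has one factor of s in the denominator, so the system is type 1.
K_v = lim_{s→0} s·G(s) = K / (13·14·15) = (1/2730)·K.
e_ss = 1/K_v = 341.25 ⇒ K_v = 4/1365 ⇒ K = (4/1365)/(1/2730) = 8.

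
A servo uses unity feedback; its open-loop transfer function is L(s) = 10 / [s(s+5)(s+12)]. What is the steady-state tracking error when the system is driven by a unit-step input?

0

The open loop has one pole at the origin → type 1 system.
K_p = ∞ for a type-1 system; e_ss to a step is zero.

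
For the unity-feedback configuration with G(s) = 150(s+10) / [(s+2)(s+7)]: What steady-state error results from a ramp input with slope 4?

infinity

The open loop has no poles at the origin → type 0 system.
K_v = lim_{s→0} s·G(s) = 0; the steady-state error to this ramp input grows without bound.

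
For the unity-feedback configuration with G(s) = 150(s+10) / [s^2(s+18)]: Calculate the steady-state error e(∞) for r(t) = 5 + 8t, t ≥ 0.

0

The open loop has two poles at the origin → type 2 system. Treating each term separately:
  • 5: tracked with zero error.
  • 8t: tracked with zero error.
Total e_ss = 0.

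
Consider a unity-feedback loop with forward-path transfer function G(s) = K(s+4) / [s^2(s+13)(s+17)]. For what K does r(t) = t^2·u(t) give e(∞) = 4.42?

G(s) has two factors of s in the denominator, so the system is type 2.
K_a = lim_{s→0} s^2·G(s) = K·4 / (13·17) = (4/221)·K.
e_ss = 2/K_a = 4.42 ⇒ K_a = 100/221 ⇒ K = (100/221)/(4/221) = 25.

25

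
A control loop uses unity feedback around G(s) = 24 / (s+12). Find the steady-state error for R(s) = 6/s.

No free integrators in G(s): this is a type 0 system.
K_p = lim_{s→0} G(s) = 24 / (12) = 2.
e_ss = 6/(1 + K_p) = 6/3 = 2.

2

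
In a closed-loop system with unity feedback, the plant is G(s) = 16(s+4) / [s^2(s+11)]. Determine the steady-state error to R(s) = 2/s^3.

11/32

System type = 2 (two poles at s=0).
K_a = lim_{s→0} s^2·G(s) = 16·4 / (11) = 64/11.
r(t) = t^2 gives R(s) = 2/s^3.
e_ss = 2/K_a = 2/(64/11) = 11/32.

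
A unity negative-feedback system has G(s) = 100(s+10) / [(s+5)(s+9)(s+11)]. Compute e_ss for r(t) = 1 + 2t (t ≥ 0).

infinity

G(s) has no factors of s in the denominator, so the system is type 0. By superposition:
  • 1: e_ss = 1/(1+K_p) with K_p=200/99 → 99/299.
  • 2t: a type-0 system cannot track it, e_ss → ∞.
The unbounded component dominates.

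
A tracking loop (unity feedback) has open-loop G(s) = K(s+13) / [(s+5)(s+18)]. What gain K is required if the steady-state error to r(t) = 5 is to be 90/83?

The open loop has no poles at the origin → type 0 system.
K_p = lim_{s→0} G(s) = K·13 / (5·18) = (13/90)·K.
e_ss = 5/(1 + K_p) = 90/83 ⇒ 1 + (13/90)·K = 83/18 ⇒ K = 25.

25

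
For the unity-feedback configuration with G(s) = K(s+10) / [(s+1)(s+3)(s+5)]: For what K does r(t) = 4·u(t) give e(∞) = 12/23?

10

The open loop has no poles at the origin → type 0 system.
K_p = lim_{s→0} G(s) = K·10 / (1·3·5) = (2/3)·K.
e_ss = 4/(1 + K_p) = 12/23 ⇒ 1 + (2/3)·K = 23/3 ⇒ K = 10.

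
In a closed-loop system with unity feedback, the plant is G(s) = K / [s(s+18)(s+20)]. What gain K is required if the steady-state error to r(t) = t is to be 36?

System type = 1 (one pole at s=0).
K_v = lim_{s→0} s·G(s) = K / (18·20) = (1/360)·K.
e_ss = 1/K_v = 36 ⇒ K_v = 1/36 ⇒ K = (1/36)/(1/360) = 10.

10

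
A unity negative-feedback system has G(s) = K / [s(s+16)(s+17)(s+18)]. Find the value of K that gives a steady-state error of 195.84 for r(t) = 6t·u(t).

150

One free integrator in G(s): this is a type 1 system.
K_v = lim_{s→0} s·G(s) = K / (16·17·18) = (1/4896)·K.
e_ss = 6/K_v = 195.84 ⇒ K_v = 25/816 ⇒ K = (25/816)/(1/4896) = 150.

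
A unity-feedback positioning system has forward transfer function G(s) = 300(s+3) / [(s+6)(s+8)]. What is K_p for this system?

System type = 0 (no poles at s=0).
K_p = lim_{s→0} G(s) = 300·3 / (6·8) = 18.75.

18.75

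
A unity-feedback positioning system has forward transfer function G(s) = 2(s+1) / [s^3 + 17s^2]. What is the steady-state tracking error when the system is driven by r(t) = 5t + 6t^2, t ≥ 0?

Factoring s^2 from the denominator leaves a polynomial with constant term 17, so the system is type 2. Taking each input component in turn:
  • 5t: tracked with zero error.
  • 6t^2: e_ss = 12/K_a with K_a=2/17 → 102.
Total e_ss = 102.

102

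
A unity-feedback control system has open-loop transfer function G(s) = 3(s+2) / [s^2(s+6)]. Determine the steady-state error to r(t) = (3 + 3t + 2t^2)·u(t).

4

System type = 2 (two poles at s=0). Treating each term separately:
  • 3: tracked with zero error.
  • 3t: tracked with zero error.
  • 2t^2: e_ss = 4/K_a with K_a=1 → 4.
Total e_ss = 4.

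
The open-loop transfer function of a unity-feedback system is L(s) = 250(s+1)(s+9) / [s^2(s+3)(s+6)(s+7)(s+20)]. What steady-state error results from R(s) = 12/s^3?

System type = 2 (two poles at s=0).
K_a = lim_{s→0} s^2·L(s) = 250·1·9 / (3·6·7·20) = 25/28.
r(t) = 6t^2 gives R(s) = 12/s^3.
e_ss = 12/K_a = 12/(25/28) = 13.44.

13.44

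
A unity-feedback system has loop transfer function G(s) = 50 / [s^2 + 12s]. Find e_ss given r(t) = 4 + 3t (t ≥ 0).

0.72

Lowest-order denominator term is 12s, so the open loop has 1 pole at the origin → type 1 system. By superposition:
  • 4: tracked with zero error.
  • 3t: e_ss = 3/K_v with K_v=25/6 → 0.72.
Total e_ss = 0.72.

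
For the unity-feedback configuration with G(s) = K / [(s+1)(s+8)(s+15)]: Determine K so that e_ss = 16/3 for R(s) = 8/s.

60

No free integrators in G(s): this is a type 0 system.
K_p = lim_{s→0} G(s) = K / (1·8·15) = (1/120)·K.
e_ss = 8/(1 + K_p) = 16/3 ⇒ 1 + (1/120)·K = 1.5 ⇒ K = 60.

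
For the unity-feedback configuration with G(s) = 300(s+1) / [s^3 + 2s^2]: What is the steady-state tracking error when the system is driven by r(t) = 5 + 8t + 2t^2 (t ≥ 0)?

2/75

Factoring s^2 from the denominator leaves a polynomial with constant term 2, so the system is type 2. Treating each term separately:
  • 5: tracked with zero error.
  • 8t: tracked with zero error.
  • 2t^2: e_ss = 4/K_a with K_a=150 → 2/75.
Total e_ss = 2/75.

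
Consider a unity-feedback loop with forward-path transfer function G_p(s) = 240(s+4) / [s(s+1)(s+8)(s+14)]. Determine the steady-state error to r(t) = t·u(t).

7/60

System type = 1 (one pole at s=0).
K_v = lim_{s→0} s·G_p(s) = 240·4 / (1·8·14) = 60/7.
e_ss = 1/K_v = 1/(60/7) = 7/60.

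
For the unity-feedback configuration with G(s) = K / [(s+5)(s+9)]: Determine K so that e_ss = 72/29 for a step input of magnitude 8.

No free integrators in G(s): this is a type 0 system.
K_p = lim_{s→0} G(s) = K / (5·9) = (1/45)·K.
e_ss = 8/(1 + K_p) = 72/29 ⇒ 1 + (1/45)·K = 29/9 ⇒ K = 100.

100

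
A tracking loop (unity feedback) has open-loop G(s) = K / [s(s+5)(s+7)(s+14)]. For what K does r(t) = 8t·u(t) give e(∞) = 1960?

System type = 1 (one pole at s=0).
K_v = lim_{s→0} s·G(s) = K / (5·7·14) = (1/490)·K.
e_ss = 8/K_v = 1960 ⇒ K_v = 1/245 ⇒ K = (1/245)/(1/490) = 2.

2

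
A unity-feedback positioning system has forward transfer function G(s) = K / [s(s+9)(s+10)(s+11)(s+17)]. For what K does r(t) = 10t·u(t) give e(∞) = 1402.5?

One free integrator in G(s): this is a type 1 system.
K_v = lim_{s→0} s·G(s) = K / (9·10·11·17) = (1/16830)·K.
e_ss = 10/K_v = 1402.5 ⇒ K_v = 4/561 ⇒ K = (4/561)/(1/16830) = 120.

120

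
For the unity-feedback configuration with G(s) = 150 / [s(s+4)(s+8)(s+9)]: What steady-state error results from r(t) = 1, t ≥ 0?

0

One free integrator in G(s): this is a type 1 system.
A type-1 system has K_p = ∞, so it tracks a step input with zero steady-state error.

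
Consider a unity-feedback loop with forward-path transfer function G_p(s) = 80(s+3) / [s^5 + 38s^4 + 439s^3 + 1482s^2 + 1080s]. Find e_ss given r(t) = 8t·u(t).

36

Lowest-order denominator term is 1080s, so the open loop has 1 pole at the origin → type 1 system.
K_v = lim_{s→0} s·G_p(s) = 80·3 / 1080 = 2/9.
e_ss = 8/K_v = 8/(2/9) = 36.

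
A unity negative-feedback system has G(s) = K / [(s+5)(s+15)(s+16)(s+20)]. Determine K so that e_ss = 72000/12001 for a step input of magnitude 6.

2

G(s) has no factors of s in the denominator, so the system is type 0.
K_p = lim_{s→0} G(s) = K / (5·15·16·20) = (1/24000)·K.
e_ss = 6/(1 + K_p) = 72000/12001 ⇒ 1 + (1/24000)·K = 12001/12000 ⇒ K = 2.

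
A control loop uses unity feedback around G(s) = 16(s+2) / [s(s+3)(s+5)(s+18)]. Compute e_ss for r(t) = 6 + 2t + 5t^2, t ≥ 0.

System type = 1 (one pole at s=0). Treating each term separately:
  • 6: tracked with zero error.
  • 2t: e_ss = 2/K_v with K_v=16/135 → 16.875.
  • 5t^2: a type-1 system cannot track it, e_ss → ∞.
The unbounded component dominates.

infinity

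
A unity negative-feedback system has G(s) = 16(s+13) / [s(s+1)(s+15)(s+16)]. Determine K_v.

System type = 1 (one pole at s=0).
K_v = lim_{s→0} s·G(s) = 16·13 / (1·15·16) = 13/15.

13/15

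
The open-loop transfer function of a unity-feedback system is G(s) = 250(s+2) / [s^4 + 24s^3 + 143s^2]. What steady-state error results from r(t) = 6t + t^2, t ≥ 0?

Lowest-order denominator term is 143s^2, so the open loop has 2 poles at the origin → type 2 system. By superposition:
  • 6t: tracked with zero error.
  • t^2: e_ss = 2/K_a with K_a=500/143 → 0.572.
Total e_ss = 0.572.

0.572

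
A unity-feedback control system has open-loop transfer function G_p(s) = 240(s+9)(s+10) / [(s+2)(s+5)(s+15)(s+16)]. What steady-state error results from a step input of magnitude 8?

0.8

No free integrators in G_p(s): this is a type 0 system.
K_p = lim_{s→0} G_p(s) = 240·9·10 / (2·5·15·16) = 9.
e_ss = 8/(1 + K_p) = 8/10 = 0.8.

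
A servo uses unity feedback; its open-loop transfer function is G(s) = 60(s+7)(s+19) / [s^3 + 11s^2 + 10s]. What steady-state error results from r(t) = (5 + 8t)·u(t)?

4/399

Lowest-order denominator term is 10s, so the open loop has 1 pole at the origin → type 1 system. Treating each term separately:
  • 5: tracked with zero error.
  • 8t: e_ss = 8/K_v with K_v=798 → 4/399.
Total e_ss = 4/399.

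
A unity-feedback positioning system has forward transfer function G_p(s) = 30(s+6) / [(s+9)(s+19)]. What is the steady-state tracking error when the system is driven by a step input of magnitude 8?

G_p(s) has no factors of s in the denominator, so the system is type 0.
K_p = lim_{s→0} G_p(s) = 30·6 / (9·19) = 20/19.
e_ss = 8/(1 + K_p) = 8/(39/19) = 152/39.

152/39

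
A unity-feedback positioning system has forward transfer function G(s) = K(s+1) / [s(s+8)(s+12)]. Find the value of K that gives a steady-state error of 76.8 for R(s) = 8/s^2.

10

G(s) has one factor of s in the denominator, so the system is type 1.
K_v = lim_{s→0} s·G(s) = K·1 / (8·12) = (1/96)·K.
e_ss = 8/K_v = 76.8 ⇒ K_v = 5/48 ⇒ K = (5/48)/(1/96) = 10.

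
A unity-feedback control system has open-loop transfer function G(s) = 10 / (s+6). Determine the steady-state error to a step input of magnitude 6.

2.25

System type = 0 (no poles at s=0).
K_p = lim_{s→0} G(s) = 10 / (6) = 5/3.
e_ss = 6/(1 + K_p) = 6/(8/3) = 2.25.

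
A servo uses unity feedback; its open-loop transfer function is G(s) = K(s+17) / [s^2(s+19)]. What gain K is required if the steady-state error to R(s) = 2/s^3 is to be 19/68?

8

Two free integrators in G(s): this is a type 2 system.
K_a = lim_{s→0} s^2·G(s) = K·17 / (19) = (17/19)·K.
e_ss = 2/K_a = 19/68 ⇒ K_a = 136/19 ⇒ K = (136/19)/(17/19) = 8.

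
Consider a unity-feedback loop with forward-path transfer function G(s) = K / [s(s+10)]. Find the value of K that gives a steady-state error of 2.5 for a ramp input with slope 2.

System type = 1 (one pole at s=0).
K_v = lim_{s→0} s·G(s) = K / (10) = 0.1·K.
e_ss = 2/K_v = 2.5 ⇒ K_v = 0.8 ⇒ K = 0.8/0.1 = 8.

8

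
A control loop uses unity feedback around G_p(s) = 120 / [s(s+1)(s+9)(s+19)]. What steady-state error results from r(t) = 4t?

5.7

One free integrator in G_p(s): this is a type 1 system.
K_v = lim_{s→0} s·G_p(s) = 120 / (1·9·19) = 40/57.
e_ss = 4/K_v = 4/(40/57) = 5.7.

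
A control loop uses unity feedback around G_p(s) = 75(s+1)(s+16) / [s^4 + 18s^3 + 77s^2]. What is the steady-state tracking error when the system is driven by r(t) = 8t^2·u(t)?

The denominator has no term below 77s^2 — 2 poles at s=0, type 2.
K_a = lim_{s→0} s^2·G_p(s) = 75·1·16 / 77 = 1200/77.
r(t) = 8t^2 gives R(s) = 16/s^3.
e_ss = 16/K_a = 16/(1200/77) = 77/75.

77/75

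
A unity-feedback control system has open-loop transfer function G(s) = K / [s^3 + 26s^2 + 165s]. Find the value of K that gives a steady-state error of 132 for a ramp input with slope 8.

The denominator has no term below 165s — 1 pole at s=0, type 1.
K_v = lim_{s→0} s·G(s) = K / 165 = (1/165)·K.
e_ss = 8/K_v = 132 ⇒ K_v = 2/33 ⇒ K = (2/33)/(1/165) = 10.

10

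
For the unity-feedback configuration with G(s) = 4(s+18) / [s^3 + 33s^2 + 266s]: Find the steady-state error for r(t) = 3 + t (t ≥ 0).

133/36

The denominator has no term below 266s — 1 pole at s=0, type 1. Taking each input component in turn:
  • 3: tracked with zero error.
  • t: e_ss = 1/K_v with K_v=36/133 → 133/36.
Total e_ss = 133/36.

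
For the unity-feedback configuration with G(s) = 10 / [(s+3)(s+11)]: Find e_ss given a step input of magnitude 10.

The open loop has no poles at the origin → type 0 system.
K_p = lim_{s→0} G(s) = 10 / (3·11) = 10/33.
e_ss = 10/(1 + K_p) = 10/(43/33) = 330/43.

330/43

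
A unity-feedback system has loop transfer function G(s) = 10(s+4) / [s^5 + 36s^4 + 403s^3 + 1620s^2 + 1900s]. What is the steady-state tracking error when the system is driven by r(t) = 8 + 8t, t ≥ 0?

Factoring s from the denominator leaves a polynomial with constant term 1900, so the system is type 1. Treating each term separately:
  • 8: tracked with zero error.
  • 8t: e_ss = 8/K_v with K_v=2/95 → 380.
Total e_ss = 380.

380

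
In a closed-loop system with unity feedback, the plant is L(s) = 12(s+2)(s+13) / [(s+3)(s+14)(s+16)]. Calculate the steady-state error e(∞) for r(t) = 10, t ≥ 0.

No free integrators in L(s): this is a type 0 system.
K_p = lim_{s→0} L(s) = 12·2·13 / (3·14·16) = 13/28.
e_ss = 10/(1 + K_p) = 10/(41/28) = 280/41.

280/41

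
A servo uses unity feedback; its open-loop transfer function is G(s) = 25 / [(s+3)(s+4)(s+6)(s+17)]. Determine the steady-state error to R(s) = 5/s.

G(s) has no factors of s in the denominator, so the system is type 0.
K_p = lim_{s→0} G(s) = 25 / (3·4·6·17) = 25/1224.
e_ss = 5/(1 + K_p) = 5/(1249/1224) = 6120/1249.

6120/1249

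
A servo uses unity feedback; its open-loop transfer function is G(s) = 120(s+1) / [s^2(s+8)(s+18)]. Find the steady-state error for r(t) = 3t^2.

7.2

Two free integrators in G(s): this is a type 2 system.
K_a = lim_{s→0} s^2·G(s) = 120·1 / (8·18) = 5/6.
r(t) = 3t^2 gives R(s) = 6/s^3.
e_ss = 6/K_a = 6/(5/6) = 7.2.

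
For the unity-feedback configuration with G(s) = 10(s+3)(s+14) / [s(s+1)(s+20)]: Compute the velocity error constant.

The open loop has one pole at the origin → type 1 system.
K_v = lim_{s→0} s·G(s) = 10·3·14 / (1·20) = 21.

21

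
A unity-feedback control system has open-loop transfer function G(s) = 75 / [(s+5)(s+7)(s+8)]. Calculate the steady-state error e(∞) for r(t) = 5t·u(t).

No free integrators in G(s): this is a type 0 system.
K_v = lim_{s→0} s·G(s) = 0; the steady-state error to this ramp input grows without bound.

infinity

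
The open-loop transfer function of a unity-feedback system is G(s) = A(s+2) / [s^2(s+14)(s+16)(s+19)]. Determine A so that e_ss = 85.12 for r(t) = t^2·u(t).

System type = 2 (two poles at s=0).
K_a = lim_{s→0} s^2·G(s) = A·2 / (14·16·19) = (1/2128)·A.
e_ss = 2/K_a = 85.12 ⇒ K_a = 25/1064 ⇒ A = (25/1064)/(1/2128) = 50.

50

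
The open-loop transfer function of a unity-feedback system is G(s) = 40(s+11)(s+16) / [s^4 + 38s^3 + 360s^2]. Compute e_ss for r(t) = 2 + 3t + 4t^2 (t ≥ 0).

Lowest-order denominator term is 360s^2, so the open loop has 2 poles at the origin → type 2 system. Treating each term separately:
  • 2: tracked with zero error.
  • 3t: tracked with zero error.
  • 4t^2: e_ss = 8/K_a with K_a=176/9 → 9/22.
Total e_ss = 9/22.

9/22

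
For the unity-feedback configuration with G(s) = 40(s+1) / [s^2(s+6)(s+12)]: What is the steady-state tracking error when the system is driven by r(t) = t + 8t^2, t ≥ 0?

The open loop has two poles at the origin → type 2 system. Treating each term separately:
  • t: tracked with zero error.
  • 8t^2: e_ss = 16/K_a with K_a=5/9 → 28.8.
Total e_ss = 28.8.

28.8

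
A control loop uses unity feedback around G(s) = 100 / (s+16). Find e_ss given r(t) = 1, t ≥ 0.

4/29

G(s) has no factors of s in the denominator, so the system is type 0.
K_p = lim_{s→0} G(s) = 100 / (16) = 6.25.
e_ss = 1/(1 + K_p) = 1/7.25 = 4/29.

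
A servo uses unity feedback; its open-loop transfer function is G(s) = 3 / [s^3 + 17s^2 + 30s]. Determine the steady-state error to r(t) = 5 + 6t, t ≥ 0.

The denominator has no term below 30s — 1 pole at s=0, type 1. Taking each input component in turn:
  • 5: tracked with zero error.
  • 6t: e_ss = 6/K_v with K_v=0.1 → 60.
Total e_ss = 60.

60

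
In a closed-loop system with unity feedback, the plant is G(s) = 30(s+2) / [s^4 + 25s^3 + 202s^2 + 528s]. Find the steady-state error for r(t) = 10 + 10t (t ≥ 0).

Factoring s from the denominator leaves a polynomial with constant term 528, so the system is type 1. Treating each term separately:
  • 10: tracked with zero error.
  • 10t: e_ss = 10/K_v with K_v=5/44 → 88.
Total e_ss = 88.

88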